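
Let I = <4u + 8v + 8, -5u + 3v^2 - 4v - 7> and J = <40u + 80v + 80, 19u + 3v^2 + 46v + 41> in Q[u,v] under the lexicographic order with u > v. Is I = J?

Equality of ideals is decidable: compute both reduced Gröbner bases (unique for the ordering) and check whether they agree.
Buchberger on the first generating set:
f_1 = 4u + 8v + 8, LT = u.
f_2 = -5u + 3v^2 - 4v - 7, LT = u.

S(f_1,f_2): lcm = u. S = 3/5v^2 + 6/5v + 3/5.
  reduce S modulo (f_1, f_2):
  remainder 3/5v^2 + 6/5v + 3/5 ≠ 0; add g_3 = 3/5v^2 + 6/5v + 3/5 to the basis.

The other S-polynomials (S(f_1,g_3), S(f_2,g_3)) all reduce to 0 modulo the current basis, so we have a Gröbner basis.
Inter-reduce: drop elements whose leading term is divisible by another's, tail-reduce, and make monic.
Reduced Gröbner basis: {u + 2v + 2, v^2 + 2v + 1}.

Buchberger on the second generating set:
h_1 = 40u + 80v + 80, LT = u.
h_2 = 19u + 3v^2 + 46v + 41, LT = u.

S(h_1,h_2): lcm = u. S = -3/19v^2 - 8/19v - 3/19.
  reduce S modulo (h_1, h_2):
  remainder -3/19v^2 - 8/19v - 3/19 ≠ 0; add k_3 = -3/19v^2 - 8/19v - 3/19 to the basis.

The other S-polynomials (S(h_1,k_3), S(h_2,k_3)) all reduce to 0 modulo the current basis, so we have a Gröbner basis.
Inter-reduce: drop elements whose leading term is divisible by another's, tail-reduce, and make monic.
Reduced Gröbner basis: {u + 2v + 2, v^2 + 8/3v + 1}.

These differ, so the ideals are not equal.

No, the ideals differ.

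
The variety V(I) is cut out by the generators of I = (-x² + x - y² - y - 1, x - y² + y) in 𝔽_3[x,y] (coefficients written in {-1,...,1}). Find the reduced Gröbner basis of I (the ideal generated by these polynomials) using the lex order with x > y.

This is the nonlinear analogue of row-reducing a linear system.

f_1 = -x² + x - y² - y - 1, LT = x².
f_2 = x - y² + y, LT = x.

S(f_1,f_2): lcm = x². S = xy² - xy - x + y² + y + 1.
  leading term xy²: subtract (y²)·f_2 from xy² - xy - x + y² + y + 1 → -xy - x + y⁴ - y³ + y² + y + 1
  leading term xy: subtract (-y)·f_2 from -xy - x + y⁴ - y³ + y² + y + 1 → -x + y⁴ + y³ - y² + y + 1
  leading term x: subtract (-1)·f_2 from -x + y⁴ + y³ - y² + y + 1 → y⁴ + y³ + y² - y + 1
  leading term y⁴: no divisor's leading term divides it; move y⁴ to the remainder.
  leading term y³: no divisor's leading term divides it; move y³ to the remainder.
  leading term y²: no divisor's leading term divides it; move y² to the remainder.
  leading term y: no divisor's leading term divides it; move -y to the remainder.
  leading term 1: no divisor's leading term divides it; move 1 to the remainder.
  remainder y⁴ + y³ + y² - y + 1 ≠ 0; add g_3 = y⁴ + y³ + y² - y + 1 to the basis.

The other S-polynomials (S(f_1,g_3), S(f_2,g_3)) all reduce to 0 modulo the current basis, so we have a Gröbner basis.
Inter-reduce: drop elements whose leading term is divisible by another's, tail-reduce, and make monic.

G = {x - y² + y, y⁴ + y³ + y² - y + 1}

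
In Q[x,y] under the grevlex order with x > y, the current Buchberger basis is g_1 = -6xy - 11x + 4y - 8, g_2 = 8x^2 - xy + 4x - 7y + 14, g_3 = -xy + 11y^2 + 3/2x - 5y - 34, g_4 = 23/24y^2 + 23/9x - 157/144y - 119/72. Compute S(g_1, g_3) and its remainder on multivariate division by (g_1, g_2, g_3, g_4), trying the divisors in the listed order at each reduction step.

lcm(LM(g_1), LM(g_3)) = xy.
S = (lcm/LT(g_1))·g_1 − (lcm/LT(g_3))·g_3 = 11y^2 + 10/3x - 17/3y - 98/3.
Reduce S modulo (g_1, g_2, g_3, g_4) in that order:
  leading term y^2: subtract (264/23)·g_4 from 11y^2 + 10/3x - 17/3y - 98/3 → -26x + 315/46y - 315/23
  leading term x: no divisor's leading term divides it; move -26x to the remainder.
  leading term y: no divisor's leading term divides it; move 315/46y to the remainder.
  leading term 1: no divisor's leading term divides it; move -315/23 to the remainder.
The remainder -26x + 315/46y - 315/23 is nonzero, so it would be added as the next basis element.

S(g_1, g_3) = 11y^2 + 10/3x - 17/3y - 98/3; remainder on division = -26x + 315/46y - 315/23.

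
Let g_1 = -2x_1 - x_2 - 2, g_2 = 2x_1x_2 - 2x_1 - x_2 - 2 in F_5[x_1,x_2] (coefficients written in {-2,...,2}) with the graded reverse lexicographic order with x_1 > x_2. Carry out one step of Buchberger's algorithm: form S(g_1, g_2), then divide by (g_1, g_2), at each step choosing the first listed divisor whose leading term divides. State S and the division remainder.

lcm(LM(g_1), LM(g_2)) = x_1x_2.
S = (lcm/LT(g_1))·g_1 − (lcm/LT(g_2))·g_2 = -2x_2^2 + x_1 - x_2 + 1.
Reduce S modulo (g_1, g_2) in that order:
  leading term x_2^2: no divisor's leading term divides it; move -2x_2^2 to the remainder.
  leading term x_1: subtract (2)·g_1 from x_1 - x_2 + 1 → x_2
  leading term x_2: no divisor's leading term divides it; move x_2 to the remainder.
The remainder -2x_2^2 + x_2 is nonzero, so it would be added as the next basis element.

S(g_1, g_2) = -2x_2^2 + x_1 - x_2 + 1; remainder on division = -2x_2^2 + x_2.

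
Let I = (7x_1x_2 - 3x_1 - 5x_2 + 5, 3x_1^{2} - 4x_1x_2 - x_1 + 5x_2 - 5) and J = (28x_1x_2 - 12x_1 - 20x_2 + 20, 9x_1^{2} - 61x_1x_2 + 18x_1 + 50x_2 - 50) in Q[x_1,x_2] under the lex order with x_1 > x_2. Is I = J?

Since reduced Gröbner bases are canonical representatives of ideals under a given ordering, it suffices to compute and compare them.
Buchberger on the first generating set:
f_1 = 7x_1x_2 - 3x_1 - 5x_2 + 5, LT = x_1x_2.
f_2 = 3x_1^{2} - 4x_1x_2 - x_1 + 5x_2 - 5, LT = x_1^{2}.

S(f_1,f_2): lcm = x_1^{2}x_2. S = -\tfrac{3}{7}x_1^{2} + \tfrac{4}{3}x_1x_2^{2} - \tfrac{8}{21}x_1x_2 + \tfrac{5}{7}x_1 - \tfrac{5}{3}x_2^{2} + \tfrac{5}{3}x_2.
  reduce S modulo (f_1, f_2):
  remainder \tfrac{20}{49}x_1 - \tfrac{5}{7}x_2^{2} + \tfrac{170}{147}x_2 - \tfrac{65}{147} ≠ 0; add g_3 = \tfrac{20}{49}x_1 - \tfrac{5}{7}x_2^{2} + \tfrac{170}{147}x_2 - \tfrac{65}{147} to the basis.

S(f_1,g_3): lcm = x_1x_2. S = -\tfrac{3}{7}x_1 + \tfrac{7}{4}x_2^{3} - \tfrac{17}{6}x_2^{2} + \tfrac{31}{84}x_2 + \tfrac{5}{7}.
  reduce S modulo (f_1, f_2, g_3):
  remainder \tfrac{7}{4}x_2^{3} - \tfrac{43}{12}x_2^{2} + \tfrac{19}{12}x_2 + \tfrac{1}{4} ≠ 0; add g_4 = \tfrac{7}{4}x_2^{3} - \tfrac{43}{12}x_2^{2} + \tfrac{19}{12}x_2 + \tfrac{1}{4} to the basis.

The other S-polynomials (S(f_2,g_3), S(f_1,g_4), S(f_2,g_4), S(g_3,g_4)) all reduce to 0 modulo the current basis, so we have a Gröbner basis.
Inter-reduce: drop elements whose leading term is divisible by another's, tail-reduce, and make monic.
Reduced Gröbner basis: {x_1 - \tfrac{7}{4}x_2^{2} + \tfrac{17}{6}x_2 - \tfrac{13}{12}, x_2^{3} - \tfrac{43}{21}x_2^{2} + \tfrac{19}{21}x_2 + \tfrac{1}{7}}.

Buchberger on the second generating set:
h_1 = 28x_1x_2 - 12x_1 - 20x_2 + 20, LT = x_1x_2.
h_2 = 9x_1^{2} - 61x_1x_2 + 18x_1 + 50x_2 - 50, LT = x_1^{2}.

S(h_1,h_2): lcm = x_1^{2}x_2. S = -\tfrac{3}{7}x_1^{2} + \tfrac{61}{9}x_1x_2^{2} - \tfrac{19}{7}x_1x_2 + \tfrac{5}{7}x_1 - \tfrac{50}{9}x_2^{2} + \tfrac{50}{9}x_2.
  reduce S modulo (h_1, h_2):
  remainder \tfrac{20}{49}x_1 - \tfrac{5}{7}x_2^{2} + \tfrac{170}{147}x_2 - \tfrac{65}{147} ≠ 0; add k_3 = \tfrac{20}{49}x_1 - \tfrac{5}{7}x_2^{2} + \tfrac{170}{147}x_2 - \tfrac{65}{147} to the basis.

S(h_1,k_3): lcm = x_1x_2. S = -\tfrac{3}{7}x_1 + \tfrac{7}{4}x_2^{3} - \tfrac{17}{6}x_2^{2} + \tfrac{31}{84}x_2 + \tfrac{5}{7}.
  reduce S modulo (h_1, h_2, k_3):
  remainder \tfrac{7}{4}x_2^{3} - \tfrac{43}{12}x_2^{2} + \tfrac{19}{12}x_2 + \tfrac{1}{4} ≠ 0; add k_4 = \tfrac{7}{4}x_2^{3} - \tfrac{43}{12}x_2^{2} + \tfrac{19}{12}x_2 + \tfrac{1}{4} to the basis.

The other S-polynomials (S(h_2,k_3), S(h_1,k_4), S(h_2,k_4), S(k_3,k_4)) all reduce to 0 modulo the current basis, so we have a Gröbner basis.
Inter-reduce: drop elements whose leading term is divisible by another's, tail-reduce, and make monic.
Reduced Gröbner basis: {x_1 - \tfrac{7}{4}x_2^{2} + \tfrac{17}{6}x_2 - \tfrac{13}{12}, x_2^{3} - \tfrac{43}{21}x_2^{2} + \tfrac{19}{21}x_2 + \tfrac{1}{7}}.

Same reduced basis, so the two generating sets span the same ideal.

Yes, the ideals are equal.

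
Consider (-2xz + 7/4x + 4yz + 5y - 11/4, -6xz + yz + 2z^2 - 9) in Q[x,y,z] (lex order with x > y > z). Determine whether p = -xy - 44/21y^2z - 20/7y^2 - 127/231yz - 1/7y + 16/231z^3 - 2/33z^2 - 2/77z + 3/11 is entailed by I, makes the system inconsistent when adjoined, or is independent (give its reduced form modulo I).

First compute the reduced Gröbner basis of I by Buchberger's algorithm.
f_1 = -2xz + 7/4x + 4yz + 5y - 11/4, LT = xz.
f_2 = -6xz + yz + 2z^2 - 9, LT = xz.

S(f_1,f_2): lcm = xz. S = -7/8x - 11/6yz - 5/2y + 1/3z^2 - 1/8.
  leading term x: no divisor's leading term divides it; move -7/8x to the remainder.
  leading term yz: no divisor's leading term divides it; move -11/6yz to the remainder.
  leading term y: no divisor's leading term divides it; move -5/2y to the remainder.
  leading term z^2: no divisor's leading term divides it; move 1/3z^2 to the remainder.
  leading term 1: no divisor's leading term divides it; move -1/8 to the remainder.
  remainder -7/8x - 11/6yz - 5/2y + 1/3z^2 - 1/8 ≠ 0; add h_3 = -7/8x - 11/6yz - 5/2y + 1/3z^2 - 1/8 to the basis.

S(f_1,h_3): lcm = xz. S = -7/8x - 44/21yz^2 - 34/7yz - 5/2y + 8/21z^3 - 1/7z + 11/8.
  leading term x: subtract (1)·h_3 from -7/8x - 44/21yz^2 - 34/7yz - 5/2y + 8/21z^3 - 1/7z + 11/8 → -44/21yz^2 - 127/42yz + 8/21z^3 - 1/3z^2 - 1/7z + 3/2
  leading term yz^2: no divisor's leading term divides it; move -44/21yz^2 to the remainder.
  leading term yz: no divisor's leading term divides it; move -127/42yz to the remainder.
  leading term z^3: no divisor's leading term divides it; move 8/21z^3 to the remainder.
  leading term z^2: no divisor's leading term divides it; move -1/3z^2 to the remainder.
  leading term z: no divisor's leading term divides it; move -1/7z to the remainder.
  leading term 1: no divisor's leading term divides it; move 3/2 to the remainder.
  remainder -44/21yz^2 - 127/42yz + 8/21z^3 - 1/3z^2 - 1/7z + 3/2 ≠ 0; add h_4 = -44/21yz^2 - 127/42yz + 8/21z^3 - 1/3z^2 - 1/7z + 3/2 to the basis.

S(f_2,h_3): lcm = xz. S = -44/21yz^2 - 127/42yz + 8/21z^3 - 1/3z^2 - 1/7z + 3/2.
  leading term yz^2: subtract (1)·h_4 from -44/21yz^2 - 127/42yz + 8/21z^3 - 1/3z^2 - 1/7z + 3/2 → 0
  remainder 0.

S(f_1,h_4): lcm = xyz^2. S = -51/22xyz + 2/11xz^3 - 7/44xz^2 - 3/44xz + 63/88x - 2y^2z^2 - 5/2y^2z + 11/8yz.
  leading term xyz: subtract (51/44y)·f_1 from -51/22xyz + 2/11xz^3 - 7/44xz^2 - 3/44xz + 63/88x - 2y^2z^2 - 5/2y^2z + 11/8yz → -357/176xy + 2/11xz^3 - 7/44xz^2 - 3/44xz + 63/88x - 2y^2z^2 - 157/22y^2z - 255/44y^2 + 11/8yz + 51/16y
  leading term xy: subtract (51/22y)·h_3 from -357/176xy + 2/11xz^3 - 7/44xz^2 - 3/44xz + 63/88x - 2y^2z^2 - 157/22y^2z - 255/44y^2 + 11/8yz + 51/16y → 2/11xz^3 - 7/44xz^2 - 3/44xz + 63/88x - 2y^2z^2 - 127/44y^2z - 17/22yz^2 + 11/8yz + 153/44y
  leading term xz^3: subtract (-1/11z^2)·f_1 from 2/11xz^3 - 7/44xz^2 - 3/44xz + 63/88x - 2y^2z^2 - 127/44y^2z - 17/22yz^2 + 11/8yz + 153/44y → -3/44xz + 63/88x - 2y^2z^2 - 127/44y^2z + 4/11yz^3 - 7/22yz^2 + 11/8yz + 153/44y - 1/4z^2
  leading term xz: subtract (3/88)·f_1 from -3/44xz + 63/88x - 2y^2z^2 - 127/44y^2z + 4/11yz^3 - 7/22yz^2 + 11/8yz + 153/44y - 1/4z^2 → 21/32x - 2y^2z^2 - 127/44y^2z + 4/11yz^3 - 7/22yz^2 + 109/88yz + 291/88y - 1/4z^2 + 3/32
  leading term x: subtract (-3/4)·h_3 from 21/32x - 2y^2z^2 - 127/44y^2z + 4/11yz^3 - 7/22yz^2 + 109/88yz + 291/88y - 1/4z^2 + 3/32 → -2y^2z^2 - 127/44y^2z + 4/11yz^3 - 7/22yz^2 - 3/22yz + 63/44y
  leading term y^2z^2: subtract (21/22y)·h_4 from -2y^2z^2 - 127/44y^2z + 4/11yz^3 - 7/22yz^2 - 3/22yz + 63/44y → 0
  remainder 0.

S(f_2,h_4): lcm = xyz^2. S = -127/88xyz + 2/11xz^3 - 7/44xz^2 - 3/44xz + 63/88x - 1/6y^2z^2 - 1/3yz^3 + 3/2yz.
  leading term xyz: subtract (127/176y)·f_1 from -127/88xyz + 2/11xz^3 - 7/44xz^2 - 3/44xz + 63/88x - 1/6y^2z^2 - 1/3yz^3 + 3/2yz → -889/704xy + 2/11xz^3 - 7/44xz^2 - 3/44xz + 63/88x - 1/6y^2z^2 - 127/44y^2z - 635/176y^2 - 1/3yz^3 + 3/2yz + 127/64y
  leading term xy: subtract (127/88y)·h_3 from -889/704xy + 2/11xz^3 - 7/44xz^2 - 3/44xz + 63/88x - 1/6y^2z^2 - 127/44y^2z - 635/176y^2 - 1/3yz^3 + 3/2yz + 127/64y → 2/11xz^3 - 7/44xz^2 - 3/44xz + 63/88x - 1/6y^2z^2 - 127/528y^2z - 1/3yz^3 - 127/264yz^2 + 3/2yz + 381/176y
  leading term xz^3: subtract (-1/11z^2)·f_1 from 2/11xz^3 - 7/44xz^2 - 3/44xz + 63/88x - 1/6y^2z^2 - 127/528y^2z - 1/3yz^3 - 127/264yz^2 + 3/2yz + 381/176y → -3/44xz + 63/88x - 1/6y^2z^2 - 127/528y^2z + 1/33yz^3 - 7/264yz^2 + 3/2yz + 381/176y - 1/4z^2
  leading term xz: subtract (3/88)·f_1 from -3/44xz + 63/88x - 1/6y^2z^2 - 127/528y^2z + 1/33yz^3 - 7/264yz^2 + 3/2yz + 381/176y - 1/4z^2 → 21/32x - 1/6y^2z^2 - 127/528y^2z + 1/33yz^3 - 7/264yz^2 + 15/11yz + 351/176y - 1/4z^2 + 3/32
  leading term x: subtract (-3/4)·h_3 from 21/32x - 1/6y^2z^2 - 127/528y^2z + 1/33yz^3 - 7/264yz^2 + 15/11yz + 351/176y - 1/4z^2 + 3/32 → -1/6y^2z^2 - 127/528y^2z + 1/33yz^3 - 7/264yz^2 - 1/88yz + 21/176y
  leading term y^2z^2: subtract (7/88y)·h_4 from -1/6y^2z^2 - 127/528y^2z + 1/33yz^3 - 7/264yz^2 - 1/88yz + 21/176y → 0
  remainder 0.

S(h_3,h_4): leading monomials are coprime, so the S-polynomial reduces to 0 (Buchberger's first criterion).
Every S-polynomial of the final basis reduces to 0, so we have a Gröbner basis.
Inter-reduce: drop elements whose leading term is divisible by another's, tail-reduce, and make monic.
Reduced Gröbner basis: {x + 44/21yz + 20/7y - 8/21z^2 + 1/7, yz^2 + 127/88yz - 2/11z^3 + 7/44z^2 + 3/44z - 63/88}.
Label its elements g_1 = x + 44/21yz + 20/7y - 8/21z^2 + 1/7, g_2 = yz^2 + 127/88yz - 2/11z^3 + 7/44z^2 + 3/44z - 63/88.

Reduce p = -xy - 44/21y^2z - 20/7y^2 - 127/231yz - 1/7y + 16/231z^3 - 2/33z^2 - 2/77z + 3/11 modulo G:
  leading term xy: subtract (-y)·g_1 from -xy - 44/21y^2z - 20/7y^2 - 127/231yz - 1/7y + 16/231z^3 - 2/33z^2 - 2/77z + 3/11 → -8/21yz^2 - 127/231yz + 16/231z^3 - 2/33z^2 - 2/77z + 3/11
  leading term yz^2: subtract (-8/21)·g_2 from -8/21yz^2 - 127/231yz + 16/231z^3 - 2/33z^2 - 2/77z + 3/11 → 0
  normal form = 0.
Since the normal form is 0, p ∈ I.

-xy - 44/21y^2z - 20/7y^2 - 127/231yz - 1/7y + 16/231z^3 - 2/33z^2 - 2/77z + 3/11 lies in I (it reduces to 0).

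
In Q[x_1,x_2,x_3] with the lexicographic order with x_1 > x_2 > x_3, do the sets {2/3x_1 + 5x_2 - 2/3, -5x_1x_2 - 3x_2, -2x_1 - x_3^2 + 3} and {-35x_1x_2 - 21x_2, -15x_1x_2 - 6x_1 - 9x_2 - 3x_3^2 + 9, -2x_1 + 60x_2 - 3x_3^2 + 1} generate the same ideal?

No, the ideals differ.

Since reduced Gröbner bases are canonical representatives of ideals under a given ordering, it suffices to compute and compare them.
Buchberger on the first generating set:
f_1 = 2/3x_1 + 5x_2 - 2/3, LT = x_1.
f_2 = -5x_1x_2 - 3x_2, LT = x_1x_2.
f_3 = -2x_1 - x_3^2 + 3, LT = x_1.

S(f_1,f_2): lcm = x_1x_2. S = 15/2x_2^2 - 8/5x_2.
  leading term x_2^2: no divisor's leading term divides it; move 15/2x_2^2 to the remainder.
  leading term x_2: no divisor's leading term divides it; move -8/5x_2 to the remainder.
  remainder 15/2x_2^2 - 8/5x_2 ≠ 0; add g_4 = 15/2x_2^2 - 8/5x_2 to the basis.

S(f_1,f_3): lcm = x_1. S = 15/2x_2 - 1/2x_3^2 + 1/2.
  leading term x_2: no divisor's leading term divides it; move 15/2x_2 to the remainder.
  leading term x_3^2: no divisor's leading term divides it; move -1/2x_3^2 to the remainder.
  leading term 1: no divisor's leading term divides it; move 1/2 to the remainder.
  remainder 15/2x_2 - 1/2x_3^2 + 1/2 ≠ 0; add g_5 = 15/2x_2 - 1/2x_3^2 + 1/2 to the basis.

S(f_2,f_3): lcm = x_1x_2. S = -1/2x_2x_3^2 + 21/10x_2.
  leading term x_2x_3^2: subtract (-1/15x_3^2)·g_5 from -1/2x_2x_3^2 + 21/10x_2 → 21/10x_2 - 1/30x_3^4 + 1/30x_3^2
  leading term x_2: subtract (7/25)·g_5 from 21/10x_2 - 1/30x_3^4 + 1/30x_3^2 → -1/30x_3^4 + 13/75x_3^2 - 7/50
  leading term x_3^4: no divisor's leading term divides it; move -1/30x_3^4 to the remainder.
  leading term x_3^2: no divisor's leading term divides it; move 13/75x_3^2 to the remainder.
  leading term 1: no divisor's leading term divides it; move -7/50 to the remainder.
  remainder -1/30x_3^4 + 13/75x_3^2 - 7/50 ≠ 0; add g_6 = -1/30x_3^4 + 13/75x_3^2 - 7/50 to the basis.

The other S-polynomials (S(f_1,g_4), S(f_2,g_4), S(f_3,g_4), S(f_1,g_5), S(f_2,g_5), S(f_3,g_5), S(g_4,g_5), S(f_1,g_6), S(f_2,g_6), S(f_3,g_6), S(g_4,g_6), S(g_5,g_6)) all reduce to 0 modulo the current basis, so we have a Gröbner basis.
Inter-reduce: drop elements whose leading term is divisible by another's, tail-reduce, and make monic.
Reduced Gröbner basis: {x_1 + 1/2x_3^2 - 3/2, x_2 - 1/15x_3^2 + 1/15, x_3^4 - 26/5x_3^2 + 21/5}.

Buchberger on the second generating set:
h_1 = -35x_1x_2 - 21x_2, LT = x_1x_2.
h_2 = -15x_1x_2 - 6x_1 - 9x_2 - 3x_3^2 + 9, LT = x_1x_2.
h_3 = -2x_1 + 60x_2 - 3x_3^2 + 1, LT = x_1.

S(h_1,h_2): lcm = x_1x_2. S = -2/5x_1 - 1/5x_3^2 + 3/5.
  leading term x_1: subtract (1/5)·h_3 from -2/5x_1 - 1/5x_3^2 + 3/5 → -12x_2 + 2/5x_3^2 + 2/5
  leading term x_2: no divisor's leading term divides it; move -12x_2 to the remainder.
  leading term x_3^2: no divisor's leading term divides it; move 2/5x_3^2 to the remainder.
  leading term 1: no divisor's leading term divides it; move 2/5 to the remainder.
  remainder -12x_2 + 2/5x_3^2 + 2/5 ≠ 0; add k_4 = -12x_2 + 2/5x_3^2 + 2/5 to the basis.

S(h_1,h_3): lcm = x_1x_2. S = 30x_2^2 - 3/2x_2x_3^2 + 11/10x_2.
  leading term x_2^2: subtract (-5/2x_2)·k_4 from 30x_2^2 - 3/2x_2x_3^2 + 11/10x_2 → -1/2x_2x_3^2 + 21/10x_2
  leading term x_2x_3^2: subtract (1/24x_3^2)·k_4 from -1/2x_2x_3^2 + 21/10x_2 → 21/10x_2 - 1/60x_3^4 - 1/60x_3^2
  leading term x_2: subtract (-7/40)·k_4 from 21/10x_2 - 1/60x_3^4 - 1/60x_3^2 → -1/60x_3^4 + 4/75x_3^2 + 7/100
  leading term x_3^4: no divisor's leading term divides it; move -1/60x_3^4 to the remainder.
  leading term x_3^2: no divisor's leading term divides it; move 4/75x_3^2 to the remainder.
  leading term 1: no divisor's leading term divides it; move 7/100 to the remainder.
  remainder -1/60x_3^4 + 4/75x_3^2 + 7/100 ≠ 0; add k_5 = -1/60x_3^4 + 4/75x_3^2 + 7/100 to the basis.

The other S-polynomials (S(h_2,h_3), S(h_1,k_4), S(h_2,k_4), S(h_3,k_4), S(h_1,k_5), S(h_2,k_5), S(h_3,k_5), S(k_4,k_5)) all reduce to 0 modulo the current basis, so we have a Gröbner basis.
Inter-reduce: drop elements whose leading term is divisible by another's, tail-reduce, and make monic.
Reduced Gröbner basis: {x_1 + 1/2x_3^2 - 3/2, x_2 - 1/30x_3^2 - 1/30, x_3^4 - 16/5x_3^2 - 21/5}.

The bases are distinct; the ideals are different.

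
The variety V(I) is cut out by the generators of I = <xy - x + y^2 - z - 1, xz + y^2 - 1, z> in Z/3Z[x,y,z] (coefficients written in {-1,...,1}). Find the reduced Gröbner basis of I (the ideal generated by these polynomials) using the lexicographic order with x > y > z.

The reduced Gröbner basis is the canonical form of the ideal for this ordering.

f_1 = xy - x + y^2 - z - 1, LT = xy.
f_2 = xz + y^2 - 1, LT = xz.
f_3 = z, LT = z.

S(f_1,f_2): lcm = xyz. S = -xz - y^3 + y^2z + y - z^2 - z.
  reduce S modulo (f_1, f_2, f_3):
  remainder -y^3 + y^2 + y - 1 ≠ 0; add g_4 = -y^3 + y^2 + y - 1 to the basis.

S(f_2,f_3): lcm = xz. S = y^2 - 1.
  reduce S modulo (f_1, f_2, f_3, g_4):
  remainder y^2 - 1 ≠ 0; add g_5 = y^2 - 1 to the basis.

The other S-polynomials (S(f_1,f_3), S(f_1,g_4), S(f_2,g_4), S(f_3,g_4), S(f_1,g_5), S(f_2,g_5), S(f_3,g_5), S(g_4,g_5)) all reduce to 0 modulo the current basis, so we have a Gröbner basis.
Inter-reduce: drop elements whose leading term is divisible by another's, tail-reduce, and make monic.

G = {xy - x, y^2 - 1, z}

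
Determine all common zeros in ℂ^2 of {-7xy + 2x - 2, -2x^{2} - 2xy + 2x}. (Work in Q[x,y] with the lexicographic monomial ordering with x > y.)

{(1, 0), (-2/7, 9/7)}

Compute a lex Gröbner basis by Buchberger's algorithm.
f_1 = -7xy + 2x - 2, LT = xy.
f_2 = -2x^{2} - 2xy + 2x, LT = x^{2}.

S(f_1,f_2): lcm = x^{2}y. S = -\tfrac{2}{7}x^{2} - xy^{2} + xy + \tfrac{2}{7}x.
  leading term x^{2}: subtract (\tfrac{1}{7})·f_2 from -\tfrac{2}{7}x^{2} - xy^{2} + xy + \tfrac{2}{7}x → -xy^{2} + \tfrac{9}{7}xy
  leading term xy^{2}: subtract (\tfrac{1}{7}y)·f_1 from -xy^{2} + \tfrac{9}{7}xy → xy + \tfrac{2}{7}y
  leading term xy: subtract (-\tfrac{1}{7})·f_1 from xy + \tfrac{2}{7}y → \tfrac{2}{7}x + \tfrac{2}{7}y - \tfrac{2}{7}
  leading term x: no divisor's leading term divides it; move \tfrac{2}{7}x to the remainder.
  leading term y: no divisor's leading term divides it; move \tfrac{2}{7}y to the remainder.
  leading term 1: no divisor's leading term divides it; move -\tfrac{2}{7} to the remainder.
  remainder \tfrac{2}{7}x + \tfrac{2}{7}y - \tfrac{2}{7} ≠ 0; add h_3 = \tfrac{2}{7}x + \tfrac{2}{7}y - \tfrac{2}{7} to the basis.

S(f_1,h_3): lcm = xy. S = -\tfrac{2}{7}x - y^{2} + y + \tfrac{2}{7}.
  leading term x: subtract (-1)·h_3 from -\tfrac{2}{7}x - y^{2} + y + \tfrac{2}{7} → -y^{2} + \tfrac{9}{7}y
  leading term y^{2}: no divisor's leading term divides it; move -y^{2} to the remainder.
  leading term y: no divisor's leading term divides it; move \tfrac{9}{7}y to the remainder.
  remainder -y^{2} + \tfrac{9}{7}y ≠ 0; add h_4 = -y^{2} + \tfrac{9}{7}y to the basis.

The other S-polynomials (S(f_2,h_3), S(f_1,h_4), S(f_2,h_4), S(h_3,h_4)) all reduce to 0 modulo the current basis, so we have a Gröbner basis.
Inter-reduce: drop elements whose leading term is divisible by another's, tail-reduce, and make monic.
Reduced Gröbner basis: {x + y - 1, y^{2} - \tfrac{9}{7}y}.

The lex basis is triangular: the last element involves only y. Solving y^{2} - \tfrac{9}{7}y = 0 gives y ∈ {0, 9/7}; substituting each value into the earlier elements determines the remaining variables.
  y = 0: the earlier basis element becomes x - 1 = 0, giving x = 1 — point (1, 0).
  y = 9/7: the earlier basis element becomes x + \tfrac{2}{7} = 0, giving x = -2/7 — point (-2/7, 9/7).
Check: every point annihilates each of the original generators.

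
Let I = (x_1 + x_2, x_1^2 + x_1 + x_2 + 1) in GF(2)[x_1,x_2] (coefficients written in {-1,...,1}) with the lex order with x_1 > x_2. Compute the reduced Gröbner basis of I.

f_1 = x_1 + x_2, LT = x_1.
f_2 = x_1^2 + x_1 + x_2 + 1, LT = x_1^2.

S(f_1,f_2): lcm = x_1^2. S = x_1x_2 + x_1 + x_2 + 1.
  reduce S modulo (f_1, f_2):
  remainder x_2^2 + 1 ≠ 0; add g_3 = x_2^2 + 1 to the basis.

The other S-polynomials (S(f_1,g_3), S(f_2,g_3)) all reduce to 0 modulo the current basis, so we have a Gröbner basis.
Inter-reduce: drop elements whose leading term is divisible by another's, tail-reduce, and make monic.

G = {x_1 + x_2, x_2^2 + 1}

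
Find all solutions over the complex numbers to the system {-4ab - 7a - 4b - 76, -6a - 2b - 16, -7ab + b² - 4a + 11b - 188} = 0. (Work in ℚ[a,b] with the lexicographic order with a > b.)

{(-4, 4)}

Compute a lex Gröbner basis by Buchberger's algorithm.
f_1 = -4ab - 7a - 4b - 76, LT = ab.
f_2 = -6a - 2b - 16, LT = a.
f_3 = -7ab - 4a + b² + 11b - 188, LT = ab.

S(f_1,f_2): lcm = ab. S = 7/4a - ⅓b² - 5/3b + 19.
  leading term a: subtract (-7/24)·f_2 from 7/4a - ⅓b² - 5/3b + 19 → -⅓b² - 9/4b + 43/3
  leading term b²: no divisor's leading term divides it; move -⅓b² to the remainder.
  leading term b: no divisor's leading term divides it; move -9/4b to the remainder.
  leading term 1: no divisor's leading term divides it; move 43/3 to the remainder.
  remainder -⅓b² - 9/4b + 43/3 ≠ 0; add h_4 = -⅓b² - 9/4b + 43/3 to the basis.

S(f_1,f_3): lcm = ab. S = 33/28a + 1/7b² + 18/7b - 55/7.
  leading term a: subtract (-11/56)·f_2 from 33/28a + 1/7b² + 18/7b - 55/7 → 1/7b² + 61/28b - 11
  leading term b²: subtract (-3/7)·h_4 from 1/7b² + 61/28b - 11 → 17/14b - 34/7
  leading term b: no divisor's leading term divides it; move 17/14b to the remainder.
  leading term 1: no divisor's leading term divides it; move -34/7 to the remainder.
  remainder 17/14b - 34/7 ≠ 0; add h_5 = 17/14b - 34/7 to the basis.

The other S-polynomials (S(f_2,f_3), S(f_1,h_4), S(f_2,h_4), S(f_3,h_4), S(f_1,h_5), S(f_2,h_5), S(f_3,h_5), S(h_4,h_5)) all reduce to 0 modulo the current basis, so we have a Gröbner basis.
Inter-reduce: drop elements whose leading term is divisible by another's, tail-reduce, and make monic.
Reduced Gröbner basis: {a + 4, b - 4}.

Since the basis is lex-ordered, b - 4 is univariate in b. Its roots are {4}. Back-substituting each root into the other basis elements fixes the other coordinates.
  b = 4: the earlier basis element becomes a + 4 = 0, giving a = -4 — point (-4, 4).
This is the nonlinear analogue of row-reducing a linear system.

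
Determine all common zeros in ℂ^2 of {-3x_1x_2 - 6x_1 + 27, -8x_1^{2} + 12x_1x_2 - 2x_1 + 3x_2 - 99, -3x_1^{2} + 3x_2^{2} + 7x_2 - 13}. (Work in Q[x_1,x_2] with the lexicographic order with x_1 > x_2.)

{(-3, -5)}

Compute a lex Gröbner basis by Buchberger's algorithm.
f_1 = -3x_1x_2 - 6x_1 + 27, LT = x_1x_2.
f_2 = -8x_1^{2} + 12x_1x_2 - 2x_1 + 3x_2 - 99, LT = x_1^{2}.
f_3 = -3x_1^{2} + 3x_2^{2} + 7x_2 - 13, LT = x_1^{2}.

S(f_1,f_2): lcm = x_1^{2}x_2. S = 2x_1^{2} + \tfrac{3}{2}x_1x_2^{2} - \tfrac{1}{4}x_1x_2 - 9x_1 + \tfrac{3}{8}x_2^{2} - \tfrac{99}{8}x_2.
  leading term x_1^{2}: subtract (-\tfrac{1}{4})·f_2 from 2x_1^{2} + \tfrac{3}{2}x_1x_2^{2} - \tfrac{1}{4}x_1x_2 - 9x_1 + \tfrac{3}{8}x_2^{2} - \tfrac{99}{8}x_2 → \tfrac{3}{2}x_1x_2^{2} + \tfrac{11}{4}x_1x_2 - \tfrac{19}{2}x_1 + \tfrac{3}{8}x_2^{2} - \tfrac{93}{8}x_2 - \tfrac{99}{4}
  leading term x_1x_2^{2}: subtract (-\tfrac{1}{2}x_2)·f_1 from \tfrac{3}{2}x_1x_2^{2} + \tfrac{11}{4}x_1x_2 - \tfrac{19}{2}x_1 + \tfrac{3}{8}x_2^{2} - \tfrac{93}{8}x_2 - \tfrac{99}{4} → -\tfrac{1}{4}x_1x_2 - \tfrac{19}{2}x_1 + \tfrac{3}{8}x_2^{2} + \tfrac{15}{8}x_2 - \tfrac{99}{4}
  leading term x_1x_2: subtract (\tfrac{1}{12})·f_1 from -\tfrac{1}{4}x_1x_2 - \tfrac{19}{2}x_1 + \tfrac{3}{8}x_2^{2} + \tfrac{15}{8}x_2 - \tfrac{99}{4} → -9x_1 + \tfrac{3}{8}x_2^{2} + \tfrac{15}{8}x_2 - 27
  leading term x_1: no divisor's leading term divides it; move -9x_1 to the remainder.
  leading term x_2^{2}: no divisor's leading term divides it; move \tfrac{3}{8}x_2^{2} to the remainder.
  leading term x_2: no divisor's leading term divides it; move \tfrac{15}{8}x_2 to the remainder.
  leading term 1: no divisor's leading term divides it; move -27 to the remainder.
  remainder -9x_1 + \tfrac{3}{8}x_2^{2} + \tfrac{15}{8}x_2 - 27 ≠ 0; add h_4 = -9x_1 + \tfrac{3}{8}x_2^{2} + \tfrac{15}{8}x_2 - 27 to the basis.

S(f_1,f_3): lcm = x_1^{2}x_2. S = 2x_1^{2} - 9x_1 + x_2^{3} + \tfrac{7}{3}x_2^{2} - \tfrac{13}{3}x_2.
  leading term x_1^{2}: subtract (-\tfrac{1}{4})·f_2 from 2x_1^{2} - 9x_1 + x_2^{3} + \tfrac{7}{3}x_2^{2} - \tfrac{13}{3}x_2 → 3x_1x_2 - \tfrac{19}{2}x_1 + x_2^{3} + \tfrac{7}{3}x_2^{2} - \tfrac{43}{12}x_2 - \tfrac{99}{4}
  leading term x_1x_2: subtract (-1)·f_1 from 3x_1x_2 - \tfrac{19}{2}x_1 + x_2^{3} + \tfrac{7}{3}x_2^{2} - \tfrac{43}{12}x_2 - \tfrac{99}{4} → -\tfrac{31}{2}x_1 + x_2^{3} + \tfrac{7}{3}x_2^{2} - \tfrac{43}{12}x_2 + \tfrac{9}{4}
  leading term x_1: subtract (\tfrac{31}{18})·h_4 from -\tfrac{31}{2}x_1 + x_2^{3} + \tfrac{7}{3}x_2^{2} - \tfrac{43}{12}x_2 + \tfrac{9}{4} → x_2^{3} + \tfrac{27}{16}x_2^{2} - \tfrac{109}{16}x_2 + \tfrac{195}{4}
  leading term x_2^{3}: no divisor's leading term divides it; move x_2^{3} to the remainder.
  leading term x_2^{2}: no divisor's leading term divides it; move \tfrac{27}{16}x_2^{2} to the remainder.
  leading term x_2: no divisor's leading term divides it; move -\tfrac{109}{16}x_2 to the remainder.
  leading term 1: no divisor's leading term divides it; move \tfrac{195}{4} to the remainder.
  remainder x_2^{3} + \tfrac{27}{16}x_2^{2} - \tfrac{109}{16}x_2 + \tfrac{195}{4} ≠ 0; add h_5 = x_2^{3} + \tfrac{27}{16}x_2^{2} - \tfrac{109}{16}x_2 + \tfrac{195}{4} to the basis.

S(f_2,f_3): lcm = x_1^{2}. S = -\tfrac{3}{2}x_1x_2 + \tfrac{1}{4}x_1 + x_2^{2} + \tfrac{47}{24}x_2 + \tfrac{193}{24}.
  leading term x_1x_2: subtract (\tfrac{1}{2})·f_1 from -\tfrac{3}{2}x_1x_2 + \tfrac{1}{4}x_1 + x_2^{2} + \tfrac{47}{24}x_2 + \tfrac{193}{24} → \tfrac{13}{4}x_1 + x_2^{2} + \tfrac{47}{24}x_2 - \tfrac{131}{24}
  leading term x_1: subtract (-\tfrac{13}{36})·h_4 from \tfrac{13}{4}x_1 + x_2^{2} + \tfrac{47}{24}x_2 - \tfrac{131}{24} → \tfrac{109}{96}x_2^{2} + \tfrac{253}{96}x_2 - \tfrac{365}{24}
  leading term x_2^{2}: no divisor's leading term divides it; move \tfrac{109}{96}x_2^{2} to the remainder.
  leading term x_2: no divisor's leading term divides it; move \tfrac{253}{96}x_2 to the remainder.
  leading term 1: no divisor's leading term divides it; move -\tfrac{365}{24} to the remainder.
  remainder \tfrac{109}{96}x_2^{2} + \tfrac{253}{96}x_2 - \tfrac{365}{24} ≠ 0; add h_6 = \tfrac{109}{96}x_2^{2} + \tfrac{253}{96}x_2 - \tfrac{365}{24} to the basis.

S(f_1,h_4): lcm = x_1x_2. S = 2x_1 + \tfrac{1}{24}x_2^{3} + \tfrac{5}{24}x_2^{2} - 3x_2 - 9.
  leading term x_1: subtract (-\tfrac{2}{9})·h_4 from 2x_1 + \tfrac{1}{24}x_2^{3} + \tfrac{5}{24}x_2^{2} - 3x_2 - 9 → \tfrac{1}{24}x_2^{3} + \tfrac{7}{24}x_2^{2} - \tfrac{31}{12}x_2 - 15
  leading term x_2^{3}: subtract (\tfrac{1}{24})·h_5 from \tfrac{1}{24}x_2^{3} + \tfrac{7}{24}x_2^{2} - \tfrac{31}{12}x_2 - 15 → \tfrac{85}{384}x_2^{2} - \tfrac{883}{384}x_2 - \tfrac{545}{32}
  leading term x_2^{2}: subtract (\tfrac{85}{436})·h_6 from \tfrac{85}{384}x_2^{2} - \tfrac{883}{384}x_2 - \tfrac{545}{32} → -\tfrac{14719}{5232}x_2 - \tfrac{73595}{5232}
  leading term x_2: no divisor's leading term divides it; move -\tfrac{14719}{5232}x_2 to the remainder.
  leading term 1: no divisor's leading term divides it; move -\tfrac{73595}{5232} to the remainder.
  remainder -\tfrac{14719}{5232}x_2 - \tfrac{73595}{5232} ≠ 0; add h_7 = -\tfrac{14719}{5232}x_2 - \tfrac{73595}{5232} to the basis.

The other S-polynomials (S(f_2,h_4), S(f_3,h_4), S(f_1,h_5), S(f_2,h_5), S(f_3,h_5), S(h_4,h_5), S(f_1,h_6), S(f_2,h_6), S(f_3,h_6), S(h_4,h_6), S(h_5,h_6), S(f_1,h_7), S(f_2,h_7), S(f_3,h_7), S(h_4,h_7), S(h_5,h_7), S(h_6,h_7)) all reduce to 0 modulo the current basis, so we have a Gröbner basis.
Inter-reduce: drop elements whose leading term is divisible by another's, tail-reduce, and make monic.
Reduced Gröbner basis: {x_1 + 3, x_2 + 5}.

From the last basis element, x_2 + 5 = 0, so x_2 takes values in {-5}. Each choice, substituted upward through the basis, yields the corresponding point(s) of the solution set.
  x_2 = -5: the earlier basis element becomes x_1 + 3 = 0, giving x_1 = -3 — point (-3, -5).
Substituting each solution back into the original system confirms all equations vanish.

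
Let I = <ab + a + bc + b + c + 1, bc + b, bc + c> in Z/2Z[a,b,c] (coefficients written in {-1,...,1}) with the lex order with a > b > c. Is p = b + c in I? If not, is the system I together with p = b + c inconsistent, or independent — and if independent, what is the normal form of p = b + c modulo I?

First compute the reduced Gröbner basis of I by Buchberger's algorithm.
f_1 = ab + a + bc + b + c + 1, LT = ab.
f_2 = bc + b, LT = bc.
f_3 = bc + c, LT = bc.

S(f_1,f_2): lcm = abc. S = ab + ac + bc^{2} + bc + c^{2} + c.
  leading term ab: subtract (1)·f_1 from ab + ac + bc^{2} + bc + c^{2} + c → ac + a + bc^{2} + b + c^{2} + 1
  leading term ac: no divisor's leading term divides it; move ac to the remainder.
  leading term a: no divisor's leading term divides it; move a to the remainder.
  leading term bc^{2}: subtract (c)·f_2 from bc^{2} + b + c^{2} + 1 → bc + b + c^{2} + 1
  leading term bc: subtract (1)·f_2 from bc + b + c^{2} + 1 → c^{2} + 1
  leading term c^{2}: no divisor's leading term divides it; move c^{2} to the remainder.
  leading term 1: no divisor's leading term divides it; move 1 to the remainder.
  remainder ac + a + c^{2} + 1 ≠ 0; add h_4 = ac + a + c^{2} + 1 to the basis.

S(f_1,f_3): lcm = abc. S = bc^{2} + bc + c^{2} + c.
  leading term bc^{2}: subtract (c)·f_2 from bc^{2} + bc + c^{2} + c → c^{2} + c
  leading term c^{2}: no divisor's leading term divides it; move c^{2} to the remainder.
  leading term c: no divisor's leading term divides it; move c to the remainder.
  remainder c^{2} + c ≠ 0; add h_5 = c^{2} + c to the basis.

S(f_2,f_3): lcm = bc. S = b + c.
  leading term b: no divisor's leading term divides it; move b to the remainder.
  leading term c: no divisor's leading term divides it; move c to the remainder.
  remainder b + c ≠ 0; add h_6 = b + c to the basis.

The other S-polynomials (S(f_1,h_4), S(f_2,h_4), S(f_3,h_4), S(f_1,h_5), S(f_2,h_5), S(f_3,h_5), S(h_4,h_5), S(f_1,h_6), S(f_2,h_6), S(f_3,h_6), S(h_4,h_6), S(h_5,h_6)) all reduce to 0 modulo the current basis, so we have a Gröbner basis.
Inter-reduce: drop elements whose leading term is divisible by another's, tail-reduce, and make monic.
Reduced Gröbner basis: {ac + a + c + 1, b + c, c^{2} + c}.
Label its elements g_1 = ac + a + c + 1, g_2 = b + c, g_3 = c^{2} + c.

Reduce p = b + c modulo G:
  leading term b: subtract (1)·g_2 from b + c → 0
  normal form = 0.
Since the normal form is 0, p ∈ I.

b + c lies in I (it reduces to 0).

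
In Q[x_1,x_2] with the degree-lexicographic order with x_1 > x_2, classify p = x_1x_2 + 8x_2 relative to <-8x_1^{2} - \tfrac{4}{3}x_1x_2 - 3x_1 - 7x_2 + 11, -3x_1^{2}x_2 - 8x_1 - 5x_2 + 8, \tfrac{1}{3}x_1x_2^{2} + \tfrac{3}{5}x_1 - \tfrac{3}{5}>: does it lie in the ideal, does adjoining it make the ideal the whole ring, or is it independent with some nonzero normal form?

First compute the reduced Gröbner basis of I by Buchberger's algorithm.
f_1 = -8x_1^{2} - \tfrac{4}{3}x_1x_2 - 3x_1 - 7x_2 + 11, LT = x_1^{2}.
f_2 = -3x_1^{2}x_2 - 8x_1 - 5x_2 + 8, LT = x_1^{2}x_2.
f_3 = \tfrac{1}{3}x_1x_2^{2} + \tfrac{3}{5}x_1 - \tfrac{3}{5}, LT = x_1x_2^{2}.

S(f_1,f_2): lcm = x_1^{2}x_2. S = \tfrac{1}{6}x_1x_2^{2} + \tfrac{3}{8}x_1x_2 + \tfrac{7}{8}x_2^{2} - \tfrac{8}{3}x_1 - \tfrac{73}{24}x_2 + \tfrac{8}{3}.
  reduce S modulo (f_1, f_2, f_3):
  remainder \tfrac{3}{8}x_1x_2 + \tfrac{7}{8}x_2^{2} - \tfrac{89}{30}x_1 - \tfrac{73}{24}x_2 + \tfrac{89}{30} ≠ 0; add h_4 = \tfrac{3}{8}x_1x_2 + \tfrac{7}{8}x_2^{2} - \tfrac{89}{30}x_1 - \tfrac{73}{24}x_2 + \tfrac{89}{30} to the basis.

S(f_1,f_3): lcm = x_1^{2}x_2^{2}. S = \tfrac{1}{6}x_1x_2^{3} + \tfrac{3}{8}x_1x_2^{2} + \tfrac{7}{8}x_2^{3} - \tfrac{9}{5}x_1^{2} - \tfrac{11}{8}x_2^{2} + \tfrac{9}{5}x_1.
  reduce S modulo (f_1, f_2, f_3, h_4):
  remainder \tfrac{7}{8}x_2^{3} - \tfrac{11}{8}x_2^{2} + \tfrac{9}{5}x_1 + \tfrac{15}{8}x_2 - \tfrac{9}{5} ≠ 0; add h_5 = \tfrac{7}{8}x_2^{3} - \tfrac{11}{8}x_2^{2} + \tfrac{9}{5}x_1 + \tfrac{15}{8}x_2 - \tfrac{9}{5} to the basis.

S(f_2,f_3): lcm = x_1^{2}x_2^{2}. S = -\tfrac{9}{5}x_1^{2} + \tfrac{8}{3}x_1x_2 + \tfrac{5}{3}x_2^{2} + \tfrac{9}{5}x_1 - \tfrac{8}{3}x_2.
  reduce S modulo (f_1, f_2, f_3, h_4, h_5):
  remainder -\tfrac{473}{90}x_2^{2} + \tfrac{140101}{5400}x_1 + \tfrac{24809}{1080}x_2 - \tfrac{140101}{5400} ≠ 0; add h_6 = -\tfrac{473}{90}x_2^{2} + \tfrac{140101}{5400}x_1 + \tfrac{24809}{1080}x_2 - \tfrac{140101}{5400} to the basis.

S(f_1,h_4): lcm = x_1^{2}x_2. S = -\tfrac{13}{6}x_1x_2^{2} + \tfrac{356}{45}x_1^{2} + \tfrac{611}{72}x_1x_2 + \tfrac{7}{8}x_2^{2} - \tfrac{356}{45}x_1 - \tfrac{11}{8}x_2.
  reduce S modulo (f_1, f_2, f_3, h_4, h_5, h_6):
  remainder -\tfrac{21850963}{766260}x_1 - \tfrac{2978531}{153252}x_2 + \tfrac{21850963}{766260} ≠ 0; add h_7 = -\tfrac{21850963}{766260}x_1 - \tfrac{2978531}{153252}x_2 + \tfrac{21850963}{766260} to the basis.

S(f_2,h_5): lcm = x_1^{2}x_2^{3}. S = \tfrac{11}{7}x_1^{2}x_2^{2} - \tfrac{72}{35}x_1^{3} - \tfrac{15}{7}x_1^{2}x_2 + \tfrac{8}{3}x_1x_2^{2} + \tfrac{5}{3}x_2^{3} + \tfrac{72}{35}x_1^{2} - \tfrac{8}{3}x_2^{2}.
  reduce S modulo (f_1, f_2, f_3, h_4, h_5, h_6, h_7):
  remainder \tfrac{5473562137}{2294351115}x_2 ≠ 0; add h_8 = \tfrac{5473562137}{2294351115}x_2 to the basis.

The other S-polynomials (S(f_2,h_4), S(f_3,h_4), S(f_1,h_5), S(f_3,h_5), S(h_4,h_5), S(f_1,h_6), S(f_2,h_6), S(f_3,h_6), S(h_4,h_6), S(h_5,h_6), S(f_1,h_7), S(f_2,h_7), S(f_3,h_7), S(h_4,h_7), S(h_5,h_7), S(h_6,h_7), S(f_1,h_8), S(f_2,h_8), S(f_3,h_8), S(h_4,h_8), S(h_5,h_8), S(h_6,h_8), S(h_7,h_8)) all reduce to 0 modulo the current basis, so we have a Gröbner basis.
Inter-reduce: drop elements whose leading term is divisible by another's, tail-reduce, and make monic.
Reduced Gröbner basis: {x_1 - 1, x_2}.
Label its elements g_1 = x_1 - 1, g_2 = x_2.

Reduce p = x_1x_2 + 8x_2 modulo G:
  leading term x_1x_2: subtract (x_2)·g_1 from x_1x_2 + 8x_2 → 9x_2
  leading term x_2: subtract (9)·g_2 from 9x_2 → 0
  normal form = 0.
Since the normal form is 0, p ∈ I.

x_1x_2 + 8x_2 lies in I (it reduces to 0).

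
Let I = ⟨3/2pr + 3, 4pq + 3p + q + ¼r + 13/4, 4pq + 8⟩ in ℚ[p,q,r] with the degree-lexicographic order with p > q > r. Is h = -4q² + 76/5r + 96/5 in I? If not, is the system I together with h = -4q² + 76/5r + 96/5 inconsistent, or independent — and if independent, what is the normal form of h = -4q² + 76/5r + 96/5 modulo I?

-4q² + 76/5r + 96/5 lies in I (it reduces to 0).

First compute the reduced Gröbner basis of I by Buchberger's algorithm.
f_1 = 3/2pr + 3, LT = pr.
f_2 = 4pq + 3p + q + ¼r + 13/4, LT = pq.
f_3 = 4pq + 8, LT = pq.

S(f_1,f_2): lcm = pqr. S = -¾pr - ¼qr - 1/16r² + 2q - 13/16r.
  reduce S modulo (f_1, f_2, f_3):
  remainder -¼qr - 1/16r² + 2q - 13/16r + 3/2 ≠ 0; add k_4 = -¼qr - 1/16r² + 2q - 13/16r + 3/2 to the basis.

S(f_1,f_3): lcm = pqr. S = 2q - 2r.
  reduce S modulo (f_1, f_2, f_3, k_4):
  remainder 2q - 2r ≠ 0; add k_5 = 2q - 2r to the basis.

S(f_2,f_3): lcm = pq. S = ¾p + ¼q + 1/16r - 19/16.
  reduce S modulo (f_1, f_2, f_3, k_4, k_5):
  remainder ¾p + 5/16r - 19/16 ≠ 0; add k_6 = ¾p + 5/16r - 19/16 to the basis.

S(k_4,k_5): lcm = qr. S = 5/4r² - 8q + 13/4r - 6.
  reduce S modulo (f_1, f_2, f_3, k_4, k_5, k_6):
  remainder 5/4r² - 19/4r - 6 ≠ 0; add k_7 = 5/4r² - 19/4r - 6 to the basis.

The other S-polynomials (S(f_1,k_4), S(f_2,k_4), S(f_3,k_4), S(f_1,k_5), S(f_2,k_5), S(f_3,k_5), S(f_1,k_6), S(f_2,k_6), S(f_3,k_6), S(k_4,k_6), S(k_5,k_6), S(f_1,k_7), S(f_2,k_7), S(f_3,k_7), S(k_4,k_7), S(k_5,k_7), S(k_6,k_7)) all reduce to 0 modulo the current basis, so we have a Gröbner basis.
Inter-reduce: drop elements whose leading term is divisible by another's, tail-reduce, and make monic.
Reduced Gröbner basis: {r² - 19/5r - 24/5, p + 5/12r - 19/12, q - r}.
Label its elements g_1 = r² - 19/5r - 24/5, g_2 = p + 5/12r - 19/12, g_3 = q - r.

Reduce h = -4q² + 76/5r + 96/5 modulo G:
  leading term q²: subtract (-4q)·g_3 from -4q² + 76/5r + 96/5 → -4qr + 76/5r + 96/5
  leading term qr: subtract (-4r)·g_3 from -4qr + 76/5r + 96/5 → -4r² + 76/5r + 96/5
  leading term r²: subtract (-4)·g_1 from -4r² + 76/5r + 96/5 → 0
  normal form = 0.
Since the normal form is 0, h ∈ I.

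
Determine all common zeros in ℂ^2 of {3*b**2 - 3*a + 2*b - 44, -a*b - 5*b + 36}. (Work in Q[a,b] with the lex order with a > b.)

{(4, 4), (-43/3 + 16*sqrt(2)*I/3, -7/3 - 4*sqrt(2)*I/3), (-43/3 - 16*sqrt(2)*I/3, -7/3 + 4*sqrt(2)*I/3)}

Compute a lex Gröbner basis by Buchberger's algorithm.
f_1 = -3*a + 3*b**2 + 2*b - 44, LT = a.
f_2 = -a*b - 5*b + 36, LT = a*b.

S(f_1,f_2): lcm = a*b. S = -b**3 - 2/3*b**2 + 29/3*b + 36.
  leading term b**3: no divisor's leading term divides it; move -b**3 to the remainder.
  leading term b**2: no divisor's leading term divides it; move -2/3*b**2 to the remainder.
  leading term b: no divisor's leading term divides it; move 29/3*b to the remainder.
  leading term 1: no divisor's leading term divides it; move 36 to the remainder.
  remainder -b**3 - 2/3*b**2 + 29/3*b + 36 ≠ 0; add h_3 = -b**3 - 2/3*b**2 + 29/3*b + 36 to the basis.

The other S-polynomials (S(f_1,h_3), S(f_2,h_3)) all reduce to 0 modulo the current basis, so we have a Gröbner basis.
Inter-reduce: drop elements whose leading term is divisible by another's, tail-reduce, and make monic.
Reduced Gröbner basis: {a - b**2 - 2/3*b + 44/3, b**3 + 2/3*b**2 - 29/3*b - 36}.

A lex Gröbner basis eliminates variables successively. Here b**3 + 2/3*b**2 - 29/3*b - 36 depends only on b, with roots {4, -7/3 - 4*sqrt(2)*I/3, -7/3 + 4*sqrt(2)*I/3}; lifting each root through the earlier basis elements recovers the full solutions.
  b = 4: the earlier basis element becomes a - 4 = 0, giving a = 4 — point (4, 4).
  b = -7/3 - 4*sqrt(2)*I/3: the earlier basis element becomes a + 43/3 - 16*sqrt(2)*I/3 = 0, giving a = -43/3 + 16*sqrt(2)*I/3 — point (-43/3 + 16*sqrt(2)*I/3, -7/3 - 4*sqrt(2)*I/3).
  b = -7/3 + 4*sqrt(2)*I/3: the earlier basis element becomes a + 43/3 + 16*sqrt(2)*I/3 = 0, giving a = -43/3 - 16*sqrt(2)*I/3 — point (-43/3 - 16*sqrt(2)*I/3, -7/3 + 4*sqrt(2)*I/3).
Substituting each solution back into the original system confirms all equations vanish.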